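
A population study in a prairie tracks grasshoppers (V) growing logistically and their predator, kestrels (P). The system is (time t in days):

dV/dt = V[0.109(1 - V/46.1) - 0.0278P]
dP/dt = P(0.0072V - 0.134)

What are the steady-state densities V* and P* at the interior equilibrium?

From dP/dt = 0 with P > 0: 0.0072V* = 0.134, so V* = 18.6.
Substitute into dV/dt = 0: 0.109(1 - 18.6/46.1) = 0.0278P*.
The bracket is 0.596, giving P* = 0.065/0.0278 = 2.34.

V* ≈ 18.6, P* ≈ 2.34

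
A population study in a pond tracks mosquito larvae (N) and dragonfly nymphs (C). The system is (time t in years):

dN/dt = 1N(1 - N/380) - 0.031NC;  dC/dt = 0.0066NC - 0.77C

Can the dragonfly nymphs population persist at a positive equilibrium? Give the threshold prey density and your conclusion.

Threshold N = 117; K > 117, so yes, the predator persists.

The predator equation gives dC/dt > 0 only when N > 0.77/0.0066 = 117.
Without the predator, N → K = 380. Since 380 > 117, the predator can invade and persist.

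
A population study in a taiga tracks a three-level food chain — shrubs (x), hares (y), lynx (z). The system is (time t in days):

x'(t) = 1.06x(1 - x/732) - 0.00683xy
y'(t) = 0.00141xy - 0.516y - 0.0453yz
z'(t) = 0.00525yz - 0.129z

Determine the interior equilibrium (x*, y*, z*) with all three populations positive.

x* ≈ 616, y* ≈ 24.6, z* ≈ 7.79

From dz/dt = 0: 0.00525y* = 0.129, so y* = 24.6.
From dx/dt = 0: 1.06(1 - x*/732) = 0.00683·24.6, giving x* = 732·(1 - 0.158) = 616.
From dy/dt = 0: 0.00141·616 - 0.516 = 0.0453z*, so z* = 0.353/0.0453 = 7.79.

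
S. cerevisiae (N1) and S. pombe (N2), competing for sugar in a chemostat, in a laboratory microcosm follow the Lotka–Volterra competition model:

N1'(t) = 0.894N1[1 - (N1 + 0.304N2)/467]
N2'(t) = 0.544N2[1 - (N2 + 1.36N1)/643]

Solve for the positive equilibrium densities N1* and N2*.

N1* ≈ 463, N2* ≈ 13.4

Setting both brackets to zero gives the nullclines N1 + 0.304N2 = 467 and 1.36N1 + N2 = 643.
Substituting N2 = 643 - 1.36N1 into the first: N1(1 - 0.304·1.36) = 467 - 0.304·643.
So N1* = 272/0.587 = 463, and then N2* = 643 - 1.36·463 = 13.4.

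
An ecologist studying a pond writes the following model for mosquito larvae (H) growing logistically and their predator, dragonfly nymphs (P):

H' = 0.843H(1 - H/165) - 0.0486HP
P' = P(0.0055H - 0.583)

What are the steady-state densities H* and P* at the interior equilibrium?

From dP/dt = 0 with P > 0: 0.0055H* = 0.583, so H* = 106.
Substitute into dH/dt = 0: 0.843(1 - 106/165) = 0.0486P*.
The bracket is 0.358, giving P* = 0.301/0.0486 = 6.2.

H* ≈ 106, P* ≈ 6.2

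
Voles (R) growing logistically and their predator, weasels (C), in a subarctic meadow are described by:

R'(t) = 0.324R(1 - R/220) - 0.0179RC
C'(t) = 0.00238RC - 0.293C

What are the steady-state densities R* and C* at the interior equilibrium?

R* ≈ 123, C* ≈ 7.97

From dC/dt = 0 with C > 0: 0.00238R* = 0.293, so R* = 123.
Substitute into dR/dt = 0: 0.324(1 - 123/220) = 0.0179C*.
The bracket is 0.44, giving C* = 0.143/0.0179 = 7.97.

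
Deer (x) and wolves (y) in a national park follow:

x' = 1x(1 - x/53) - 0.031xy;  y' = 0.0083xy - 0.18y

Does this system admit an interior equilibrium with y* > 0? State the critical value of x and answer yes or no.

Threshold x = 21.7; K > 21.7, so yes, the predator persists.

The predator equation gives dy/dt > 0 only when x > 0.18/0.0083 = 21.7.
Without the predator, x → K = 53. Since 53 > 21.7, the predator can invade and persist.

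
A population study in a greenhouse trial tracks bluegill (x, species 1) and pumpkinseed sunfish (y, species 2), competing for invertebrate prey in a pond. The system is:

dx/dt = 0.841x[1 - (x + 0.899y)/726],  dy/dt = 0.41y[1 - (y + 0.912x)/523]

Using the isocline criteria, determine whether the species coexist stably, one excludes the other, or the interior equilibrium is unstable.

species 1 excludes species 2

Compare the nullcline intercepts: K1/α12 = 726/0.899 = 808 > K2 = 523; K2/α21 = 523/0.912 = 573 < K1 = 726.
Since the inequalities point opposite ways, species 1 can invade but species 2 cannot.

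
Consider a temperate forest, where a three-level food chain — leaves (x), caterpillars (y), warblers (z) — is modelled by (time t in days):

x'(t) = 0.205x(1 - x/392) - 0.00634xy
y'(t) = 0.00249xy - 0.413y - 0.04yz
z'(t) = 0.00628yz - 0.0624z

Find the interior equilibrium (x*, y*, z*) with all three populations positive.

x* ≈ 272, y* ≈ 9.94, z* ≈ 6.58

From dz/dt = 0: 0.00628y* = 0.0624, so y* = 9.94.
From dx/dt = 0: 0.205(1 - x*/392) = 0.00634·9.94, giving x* = 392·(1 - 0.307) = 272.
From dy/dt = 0: 0.00249·272 - 0.413 = 0.04z*, so z* = 0.263/0.04 = 6.58.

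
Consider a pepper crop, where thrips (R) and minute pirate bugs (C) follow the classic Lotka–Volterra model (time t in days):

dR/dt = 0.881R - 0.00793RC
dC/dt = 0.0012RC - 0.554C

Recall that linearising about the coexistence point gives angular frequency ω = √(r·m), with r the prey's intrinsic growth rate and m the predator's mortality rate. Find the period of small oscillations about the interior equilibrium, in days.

T ≈ 8.99 days

Here r = 0.881 and m = 0.554, so r·m = 0.488.
ω = √0.488 = 0.699 per day, hence T = 2π/ω ≈ 8.99 days.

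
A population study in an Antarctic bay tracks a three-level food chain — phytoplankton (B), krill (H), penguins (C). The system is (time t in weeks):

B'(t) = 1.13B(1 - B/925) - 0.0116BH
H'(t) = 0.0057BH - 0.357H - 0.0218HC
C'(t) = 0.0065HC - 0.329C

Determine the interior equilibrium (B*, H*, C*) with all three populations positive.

From dC/dt = 0: 0.0065H* = 0.329, so H* = 50.6.
From dB/dt = 0: 1.13(1 - B*/925) = 0.0116·50.6, giving B* = 925·(1 - 0.52) = 444.
From dH/dt = 0: 0.0057·444 - 0.357 = 0.0218C*, so C* = 2.18/0.0218 = 99.8.

B* ≈ 444, H* ≈ 50.6, C* ≈ 99.8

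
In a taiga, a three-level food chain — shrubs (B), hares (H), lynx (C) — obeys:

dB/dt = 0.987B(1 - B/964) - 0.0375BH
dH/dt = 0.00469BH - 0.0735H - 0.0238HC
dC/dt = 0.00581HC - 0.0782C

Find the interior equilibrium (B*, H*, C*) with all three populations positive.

B* ≈ 471, H* ≈ 13.5, C* ≈ 89.7

From dC/dt = 0: 0.00581H* = 0.0782, so H* = 13.5.
From dB/dt = 0: 0.987(1 - B*/964) = 0.0375·13.5, giving B* = 964·(1 - 0.511) = 471.
From dH/dt = 0: 0.00469·471 - 0.0735 = 0.0238C*, so C* = 2.14/0.0238 = 89.7.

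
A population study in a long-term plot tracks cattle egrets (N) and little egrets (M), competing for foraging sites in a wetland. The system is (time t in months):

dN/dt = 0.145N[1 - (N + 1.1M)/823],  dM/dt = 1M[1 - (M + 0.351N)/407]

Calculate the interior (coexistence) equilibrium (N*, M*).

N* ≈ 611, M* ≈ 192

Setting both brackets to zero gives the nullclines N + 1.1M = 823 and 0.351N + M = 407.
Substituting M = 407 - 0.351N into the first: N(1 - 1.1·0.351) = 823 - 1.1·407.
So N* = 375/0.614 = 611, and then M* = 407 - 0.351·611 = 192.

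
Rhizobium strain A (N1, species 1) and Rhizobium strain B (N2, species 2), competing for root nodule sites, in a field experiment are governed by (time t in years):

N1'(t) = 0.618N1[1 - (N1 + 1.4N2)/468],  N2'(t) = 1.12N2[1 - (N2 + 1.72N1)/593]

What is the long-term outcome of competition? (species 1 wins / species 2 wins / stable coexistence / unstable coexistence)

unstable coexistence (outcome depends on initial conditions)

Compare the nullcline intercepts: K1/α12 = 468/1.4 = 334 < K2 = 593; K2/α21 = 593/1.72 = 345 < K1 = 468.
Since both are reversed, neither can invade when rare; the interior point is a saddle.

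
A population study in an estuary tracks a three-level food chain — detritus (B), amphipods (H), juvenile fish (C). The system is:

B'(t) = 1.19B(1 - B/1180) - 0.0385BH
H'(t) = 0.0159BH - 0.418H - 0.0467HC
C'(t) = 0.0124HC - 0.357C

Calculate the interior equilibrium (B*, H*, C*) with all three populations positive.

B* ≈ 80.9, H* ≈ 28.8, C* ≈ 18.6

From dC/dt = 0: 0.0124H* = 0.357, so H* = 28.8.
From dB/dt = 0: 1.19(1 - B*/1180) = 0.0385·28.8, giving B* = 1180·(1 - 0.931) = 80.9.
From dH/dt = 0: 0.0159·80.9 - 0.418 = 0.0467C*, so C* = 0.868/0.0467 = 18.6.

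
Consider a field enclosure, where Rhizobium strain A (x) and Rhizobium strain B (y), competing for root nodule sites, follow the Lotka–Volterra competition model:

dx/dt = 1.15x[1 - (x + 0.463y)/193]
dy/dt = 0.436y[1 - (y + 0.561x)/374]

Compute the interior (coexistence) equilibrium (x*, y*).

x* ≈ 26.8, y* ≈ 359

Setting both brackets to zero gives the nullclines x + 0.463y = 193 and 0.561x + y = 374.
Substituting y = 374 - 0.561x into the first: x(1 - 0.463·0.561) = 193 - 0.463·374.
So x* = 19.8/0.74 = 26.8, and then y* = 374 - 0.561·26.8 = 359.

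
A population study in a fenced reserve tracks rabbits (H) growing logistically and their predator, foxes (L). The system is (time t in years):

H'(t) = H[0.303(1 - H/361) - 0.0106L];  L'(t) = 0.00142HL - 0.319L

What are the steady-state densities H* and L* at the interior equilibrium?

From dL/dt = 0 with L > 0: 0.00142H* = 0.319, so H* = 225.
Substitute into dH/dt = 0: 0.303(1 - 225/361) = 0.0106L*.
The bracket is 0.378, giving L* = 0.114/0.0106 = 10.8.

H* ≈ 225, L* ≈ 10.8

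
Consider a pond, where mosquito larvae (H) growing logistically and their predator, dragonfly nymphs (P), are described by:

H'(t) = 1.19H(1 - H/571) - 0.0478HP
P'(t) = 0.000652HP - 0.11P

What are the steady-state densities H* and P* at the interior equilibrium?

From dP/dt = 0 with P > 0: 0.000652H* = 0.11, so H* = 169.
Substitute into dH/dt = 0: 1.19(1 - 169/571) = 0.0478P*.
The bracket is 0.705, giving P* = 0.838/0.0478 = 17.5.

H* ≈ 169, P* ≈ 17.5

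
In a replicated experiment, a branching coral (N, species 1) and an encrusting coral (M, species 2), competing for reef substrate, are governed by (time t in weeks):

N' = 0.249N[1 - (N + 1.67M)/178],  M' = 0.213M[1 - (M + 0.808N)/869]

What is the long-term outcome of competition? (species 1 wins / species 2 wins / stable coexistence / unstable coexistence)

Compare the nullcline intercepts: K1/α12 = 178/1.67 = 107 < K2 = 869; K2/α21 = 869/0.808 = 1080 > K1 = 178.
Since the inequalities point opposite ways, species 2 can invade but species 1 cannot.

species 2 excludes species 1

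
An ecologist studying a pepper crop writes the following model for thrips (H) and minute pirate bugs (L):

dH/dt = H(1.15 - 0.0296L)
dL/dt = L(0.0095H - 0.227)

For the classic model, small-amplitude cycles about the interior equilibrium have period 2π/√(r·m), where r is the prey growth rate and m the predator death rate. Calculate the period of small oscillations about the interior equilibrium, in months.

Here r = 1.15 and m = 0.227, so r·m = 0.261.
ω = √0.261 = 0.511 per month, hence T = 2π/ω ≈ 12.3 months.

T ≈ 12.3 months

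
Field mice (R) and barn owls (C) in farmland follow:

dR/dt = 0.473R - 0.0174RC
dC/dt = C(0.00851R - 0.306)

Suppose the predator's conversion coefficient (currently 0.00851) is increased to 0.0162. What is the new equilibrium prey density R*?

At the interior fixed point, setting dC/dt = 0 with C > 0 fixes R* = (predator death rate)/(RC coefficient) — independent of the other coefficients.
With the change, R* = 0.306/0.0162 = 18.9; it falls from 36.

R* ≈ 18.9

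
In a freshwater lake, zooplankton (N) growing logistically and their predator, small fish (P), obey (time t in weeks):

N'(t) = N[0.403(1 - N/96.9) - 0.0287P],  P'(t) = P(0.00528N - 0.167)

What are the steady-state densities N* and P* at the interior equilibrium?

From dP/dt = 0 with P > 0: 0.00528N* = 0.167, so N* = 31.6.
Substitute into dN/dt = 0: 0.403(1 - 31.6/96.9) = 0.0287P*.
The bracket is 0.674, giving P* = 0.271/0.0287 = 9.46.

N* ≈ 31.6, P* ≈ 9.46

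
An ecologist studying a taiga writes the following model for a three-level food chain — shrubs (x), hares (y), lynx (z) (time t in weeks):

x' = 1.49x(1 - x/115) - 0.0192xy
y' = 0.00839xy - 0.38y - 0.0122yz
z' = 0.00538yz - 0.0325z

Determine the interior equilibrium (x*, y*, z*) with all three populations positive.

From dz/dt = 0: 0.00538y* = 0.0325, so y* = 6.04.
From dx/dt = 0: 1.49(1 - x*/115) = 0.0192·6.04, giving x* = 115·(1 - 0.0778) = 106.
From dy/dt = 0: 0.00839·106 - 0.38 = 0.0122z*, so z* = 0.51/0.0122 = 41.8.

x* ≈ 106, y* ≈ 6.04, z* ≈ 41.8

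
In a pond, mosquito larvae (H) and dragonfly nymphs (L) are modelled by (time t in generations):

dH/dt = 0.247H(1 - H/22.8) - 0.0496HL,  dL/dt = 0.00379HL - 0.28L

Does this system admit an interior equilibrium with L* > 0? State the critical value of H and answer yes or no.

Threshold H = 73.9; K < 73.9, so no, the predator goes extinct.

The predator equation gives dL/dt > 0 only when H > 0.28/0.00379 = 73.9.
Without the predator, H → K = 22.8. Since 22.8 < 73.9, the predator cannot invade.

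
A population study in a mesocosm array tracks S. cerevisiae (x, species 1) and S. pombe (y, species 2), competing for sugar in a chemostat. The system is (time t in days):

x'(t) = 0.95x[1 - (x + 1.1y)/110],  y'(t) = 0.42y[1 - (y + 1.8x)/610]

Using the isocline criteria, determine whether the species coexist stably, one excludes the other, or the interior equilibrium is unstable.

species 2 excludes species 1

Compare the nullcline intercepts: K1/α12 = 110/1.1 = 100 < K2 = 610; K2/α21 = 610/1.8 = 339 > K1 = 110.
Since the inequalities point opposite ways, species 2 can invade but species 1 cannot.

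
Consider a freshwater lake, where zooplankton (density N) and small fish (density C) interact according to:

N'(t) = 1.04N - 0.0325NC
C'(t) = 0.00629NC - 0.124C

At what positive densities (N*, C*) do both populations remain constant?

N* ≈ 19.7, C* ≈ 32

Set dC/dt = 0 with C > 0: 0.00629N - 0.124 = 0, so N* = 0.124/0.00629 = 19.7.
Set dN/dt = 0 with N > 0: 1.04 - 0.0325C = 0, so C* = 1.04/0.0325 = 32.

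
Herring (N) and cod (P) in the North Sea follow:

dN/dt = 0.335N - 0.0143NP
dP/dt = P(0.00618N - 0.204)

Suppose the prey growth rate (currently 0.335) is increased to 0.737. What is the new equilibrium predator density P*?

At the interior fixed point, setting dN/dt = 0 with N > 0 fixes P* = (prey growth rate)/(NP coefficient) — independent of the other coefficients.
With the change, P* = 0.737/0.0143 = 51.5; it rises from 23.4.

P* ≈ 51.5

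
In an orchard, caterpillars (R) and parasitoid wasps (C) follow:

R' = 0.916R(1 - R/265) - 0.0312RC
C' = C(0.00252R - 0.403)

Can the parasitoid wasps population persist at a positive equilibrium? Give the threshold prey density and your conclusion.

Threshold R = 160; K > 160, so yes, the predator persists.

The predator equation gives dC/dt > 0 only when R > 0.403/0.00252 = 160.
Without the predator, R → K = 265. Since 265 > 160, the predator can invade and persist.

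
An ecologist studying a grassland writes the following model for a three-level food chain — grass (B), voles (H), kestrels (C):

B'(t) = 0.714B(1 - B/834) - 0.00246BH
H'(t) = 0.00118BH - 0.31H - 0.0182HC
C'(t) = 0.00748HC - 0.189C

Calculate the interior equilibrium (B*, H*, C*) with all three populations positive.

From dC/dt = 0: 0.00748H* = 0.189, so H* = 25.3.
From dB/dt = 0: 0.714(1 - B*/834) = 0.00246·25.3, giving B* = 834·(1 - 0.0871) = 761.
From dH/dt = 0: 0.00118·761 - 0.31 = 0.0182C*, so C* = 0.588/0.0182 = 32.3.

B* ≈ 761, H* ≈ 25.3, C* ≈ 32.3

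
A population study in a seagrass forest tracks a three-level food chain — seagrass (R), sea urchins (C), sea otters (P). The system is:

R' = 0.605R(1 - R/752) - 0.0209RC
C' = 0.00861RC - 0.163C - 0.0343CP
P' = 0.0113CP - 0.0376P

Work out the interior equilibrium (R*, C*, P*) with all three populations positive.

From dP/dt = 0: 0.0113C* = 0.0376, so C* = 3.33.
From dR/dt = 0: 0.605(1 - R*/752) = 0.0209·3.33, giving R* = 752·(1 - 0.115) = 666.
From dC/dt = 0: 0.00861·666 - 0.163 = 0.0343P*, so P* = 5.57/0.0343 = 162.

R* ≈ 666, C* ≈ 3.33, P* ≈ 162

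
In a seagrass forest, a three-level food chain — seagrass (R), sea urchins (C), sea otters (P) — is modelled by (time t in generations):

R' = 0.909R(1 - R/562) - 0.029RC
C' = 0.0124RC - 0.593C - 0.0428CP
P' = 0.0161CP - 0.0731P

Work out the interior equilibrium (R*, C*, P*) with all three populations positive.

From dP/dt = 0: 0.0161C* = 0.0731, so C* = 4.54.
From dR/dt = 0: 0.909(1 - R*/562) = 0.029·4.54, giving R* = 562·(1 - 0.145) = 481.
From dC/dt = 0: 0.0124·481 - 0.593 = 0.0428P*, so P* = 5.37/0.0428 = 125.

R* ≈ 481, C* ≈ 4.54, P* ≈ 125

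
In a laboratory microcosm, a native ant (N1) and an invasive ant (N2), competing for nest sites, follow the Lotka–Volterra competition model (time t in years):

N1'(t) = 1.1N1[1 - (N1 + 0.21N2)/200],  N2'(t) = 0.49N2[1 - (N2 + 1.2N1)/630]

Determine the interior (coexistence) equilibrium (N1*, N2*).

Setting both brackets to zero gives the nullclines N1 + 0.21N2 = 200 and 1.2N1 + N2 = 630.
Substituting N2 = 630 - 1.2N1 into the first: N1(1 - 0.21·1.2) = 200 - 0.21·630.
So N1* = 67.7/0.748 = 90.5, and then N2* = 630 - 1.2·90.5 = 521.

N1* ≈ 90.5, N2* ≈ 521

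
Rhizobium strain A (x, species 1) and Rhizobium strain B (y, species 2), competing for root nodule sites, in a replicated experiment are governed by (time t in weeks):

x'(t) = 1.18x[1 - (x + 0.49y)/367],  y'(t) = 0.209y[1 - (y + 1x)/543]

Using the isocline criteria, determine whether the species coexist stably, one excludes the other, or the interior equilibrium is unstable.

Compare the nullcline intercepts: K1/α12 = 367/0.49 = 749 > K2 = 543; K2/α21 = 543/1 = 543 > K1 = 367.
Since both inequalities hold, each species can invade when rare, so the interior equilibrium is stable.

stable coexistence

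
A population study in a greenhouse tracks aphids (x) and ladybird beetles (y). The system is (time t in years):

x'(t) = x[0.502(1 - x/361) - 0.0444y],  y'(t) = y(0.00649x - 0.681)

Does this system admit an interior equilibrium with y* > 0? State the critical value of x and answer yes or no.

The predator equation gives dy/dt > 0 only when x > 0.681/0.00649 = 105.
Without the predator, x → K = 361. Since 361 > 105, the predator can invade and persist.

Threshold x = 105; K > 105, so yes, the predator persists.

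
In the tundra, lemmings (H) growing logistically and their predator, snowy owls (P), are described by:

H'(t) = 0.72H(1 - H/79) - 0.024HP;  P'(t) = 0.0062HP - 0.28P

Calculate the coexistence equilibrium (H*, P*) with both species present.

From dP/dt = 0 with P > 0: 0.0062H* = 0.28, so H* = 45.2.
Substitute into dH/dt = 0: 0.72(1 - 45.2/79) = 0.024P*.
The bracket is 0.428, giving P* = 0.308/0.024 = 12.9.

H* ≈ 45.2, P* ≈ 12.9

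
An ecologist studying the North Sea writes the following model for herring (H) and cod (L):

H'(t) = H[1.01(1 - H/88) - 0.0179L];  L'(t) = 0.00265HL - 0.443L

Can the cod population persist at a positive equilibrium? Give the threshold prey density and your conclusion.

The predator equation gives dL/dt > 0 only when H > 0.443/0.00265 = 167.
Without the predator, H → K = 88. Since 88 < 167, the predator cannot invade.

Threshold H = 167; K < 167, so no, the predator goes extinct.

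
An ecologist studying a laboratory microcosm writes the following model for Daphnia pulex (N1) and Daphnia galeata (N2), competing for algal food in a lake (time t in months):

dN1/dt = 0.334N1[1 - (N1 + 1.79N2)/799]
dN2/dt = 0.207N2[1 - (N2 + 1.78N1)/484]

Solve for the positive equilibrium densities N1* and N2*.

N1* ≈ 30.8, N2* ≈ 429

Setting both brackets to zero gives the nullclines N1 + 1.79N2 = 799 and 1.78N1 + N2 = 484.
Substituting N2 = 484 - 1.78N1 into the first: N1(1 - 1.79·1.78) = 799 - 1.79·484.
So N1* = -67.4/-2.19 = 30.8, and then N2* = 484 - 1.78·30.8 = 429.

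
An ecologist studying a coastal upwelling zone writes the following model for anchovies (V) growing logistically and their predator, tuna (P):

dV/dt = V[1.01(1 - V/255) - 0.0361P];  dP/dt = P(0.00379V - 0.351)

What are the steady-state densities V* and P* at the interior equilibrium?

V* ≈ 92.6, P* ≈ 17.8

From dP/dt = 0 with P > 0: 0.00379V* = 0.351, so V* = 92.6.
Substitute into dV/dt = 0: 1.01(1 - 92.6/255) = 0.0361P*.
The bracket is 0.637, giving P* = 0.643/0.0361 = 17.8.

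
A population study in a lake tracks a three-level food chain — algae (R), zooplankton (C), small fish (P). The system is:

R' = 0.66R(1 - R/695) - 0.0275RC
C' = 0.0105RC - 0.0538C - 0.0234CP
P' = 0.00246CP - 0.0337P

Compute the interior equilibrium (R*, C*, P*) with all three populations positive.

R* ≈ 298, C* ≈ 13.7, P* ≈ 132

From dP/dt = 0: 0.00246C* = 0.0337, so C* = 13.7.
From dR/dt = 0: 0.66(1 - R*/695) = 0.0275·13.7, giving R* = 695·(1 - 0.571) = 298.
From dC/dt = 0: 0.0105·298 - 0.0538 = 0.0234P*, so P* = 3.08/0.0234 = 132.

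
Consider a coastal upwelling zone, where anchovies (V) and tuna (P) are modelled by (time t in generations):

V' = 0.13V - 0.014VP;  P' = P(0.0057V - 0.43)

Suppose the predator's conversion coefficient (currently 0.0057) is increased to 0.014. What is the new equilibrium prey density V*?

At the interior fixed point, setting dP/dt = 0 with P > 0 fixes V* = (predator death rate)/(VP coefficient) — independent of the other coefficients.
With the change, V* = 0.43/0.014 = 30.7; it falls from 75.4.

V* ≈ 30.7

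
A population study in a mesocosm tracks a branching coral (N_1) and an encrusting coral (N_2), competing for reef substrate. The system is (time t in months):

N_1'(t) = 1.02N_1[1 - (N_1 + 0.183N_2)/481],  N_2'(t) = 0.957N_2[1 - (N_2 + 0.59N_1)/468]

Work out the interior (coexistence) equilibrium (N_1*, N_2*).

N_1* ≈ 443, N_2* ≈ 207

Setting both brackets to zero gives the nullclines N_1 + 0.183N_2 = 481 and 0.59N_1 + N_2 = 468.
Substituting N_2 = 468 - 0.59N_1 into the first: N_1(1 - 0.183·0.59) = 481 - 0.183·468.
So N_1* = 395/0.892 = 443, and then N_2* = 468 - 0.59·443 = 207.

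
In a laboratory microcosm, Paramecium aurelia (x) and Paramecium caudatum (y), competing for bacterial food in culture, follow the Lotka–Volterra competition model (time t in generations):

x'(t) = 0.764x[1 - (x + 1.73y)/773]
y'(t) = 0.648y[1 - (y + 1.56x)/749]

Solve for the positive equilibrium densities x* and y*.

Setting both brackets to zero gives the nullclines x + 1.73y = 773 and 1.56x + y = 749.
Substituting y = 749 - 1.56x into the first: x(1 - 1.73·1.56) = 773 - 1.73·749.
So x* = -523/-1.7 = 308, and then y* = 749 - 1.56·308 = 269.

x* ≈ 308, y* ≈ 269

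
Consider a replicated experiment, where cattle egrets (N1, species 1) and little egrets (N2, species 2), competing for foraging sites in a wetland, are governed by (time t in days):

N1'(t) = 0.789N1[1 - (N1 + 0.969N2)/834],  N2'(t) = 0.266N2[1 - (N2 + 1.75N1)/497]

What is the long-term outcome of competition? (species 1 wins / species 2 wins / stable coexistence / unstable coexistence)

species 1 excludes species 2

Compare the nullcline intercepts: K1/α12 = 834/0.969 = 861 > K2 = 497; K2/α21 = 497/1.75 = 284 < K1 = 834.
Since the inequalities point opposite ways, species 1 can invade but species 2 cannot.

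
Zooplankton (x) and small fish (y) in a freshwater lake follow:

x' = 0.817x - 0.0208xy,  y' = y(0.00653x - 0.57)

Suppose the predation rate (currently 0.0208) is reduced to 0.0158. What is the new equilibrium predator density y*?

At the interior fixed point, setting dx/dt = 0 with x > 0 fixes y* = (prey growth rate)/(xy coefficient) — independent of the other coefficients.
With the change, y* = 0.817/0.0158 = 51.7; it rises from 39.3.

y* ≈ 51.7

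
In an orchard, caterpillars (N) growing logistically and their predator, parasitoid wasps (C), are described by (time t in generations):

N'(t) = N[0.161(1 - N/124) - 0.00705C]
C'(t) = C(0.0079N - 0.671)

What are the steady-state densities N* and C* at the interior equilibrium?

N* ≈ 84.9, C* ≈ 7.19

From dC/dt = 0 with C > 0: 0.0079N* = 0.671, so N* = 84.9.
Substitute into dN/dt = 0: 0.161(1 - 84.9/124) = 0.00705C*.
The bracket is 0.315, giving C* = 0.0507/0.00705 = 7.19.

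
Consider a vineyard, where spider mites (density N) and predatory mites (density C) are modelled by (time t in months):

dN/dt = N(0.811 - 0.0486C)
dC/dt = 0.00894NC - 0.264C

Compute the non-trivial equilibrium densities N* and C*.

N* ≈ 29.5, C* ≈ 16.7

Set dC/dt = 0 with C > 0: 0.00894N - 0.264 = 0, so N* = 0.264/0.00894 = 29.5.
Set dN/dt = 0 with N > 0: 0.811 - 0.0486C = 0, so C* = 0.811/0.0486 = 16.7.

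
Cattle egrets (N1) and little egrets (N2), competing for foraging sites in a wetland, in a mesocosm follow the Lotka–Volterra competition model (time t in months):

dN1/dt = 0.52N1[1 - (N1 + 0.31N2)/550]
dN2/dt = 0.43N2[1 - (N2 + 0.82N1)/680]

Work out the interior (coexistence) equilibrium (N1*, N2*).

Setting both brackets to zero gives the nullclines N1 + 0.31N2 = 550 and 0.82N1 + N2 = 680.
Substituting N2 = 680 - 0.82N1 into the first: N1(1 - 0.31·0.82) = 550 - 0.31·680.
So N1* = 339/0.746 = 455, and then N2* = 680 - 0.82·455 = 307.

N1* ≈ 455, N2* ≈ 307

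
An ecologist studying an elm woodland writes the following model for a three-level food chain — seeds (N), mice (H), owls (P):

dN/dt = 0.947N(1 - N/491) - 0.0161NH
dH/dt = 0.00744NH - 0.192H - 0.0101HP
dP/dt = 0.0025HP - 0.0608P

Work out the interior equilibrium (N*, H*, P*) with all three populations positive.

From dP/dt = 0: 0.0025H* = 0.0608, so H* = 24.3.
From dN/dt = 0: 0.947(1 - N*/491) = 0.0161·24.3, giving N* = 491·(1 - 0.413) = 288.
From dH/dt = 0: 0.00744·288 - 0.192 = 0.0101P*, so P* = 1.95/0.0101 = 193.

N* ≈ 288, H* ≈ 24.3, P* ≈ 193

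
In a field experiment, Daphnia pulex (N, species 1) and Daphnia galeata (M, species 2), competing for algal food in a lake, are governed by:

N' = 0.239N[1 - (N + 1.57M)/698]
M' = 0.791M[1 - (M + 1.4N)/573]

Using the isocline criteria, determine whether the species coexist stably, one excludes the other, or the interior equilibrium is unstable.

unstable coexistence (outcome depends on initial conditions)

Compare the nullcline intercepts: K1/α12 = 698/1.57 = 445 < K2 = 573; K2/α21 = 573/1.4 = 409 < K1 = 698.
Since both are reversed, neither can invade when rare; the interior point is a saddle.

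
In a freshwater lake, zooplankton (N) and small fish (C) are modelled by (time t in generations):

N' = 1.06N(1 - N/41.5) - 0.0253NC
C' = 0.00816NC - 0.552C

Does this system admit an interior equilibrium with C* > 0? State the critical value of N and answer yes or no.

Threshold N = 67.6; K < 67.6, so no, the predator goes extinct.

The predator equation gives dC/dt > 0 only when N > 0.552/0.00816 = 67.6.
Without the predator, N → K = 41.5. Since 41.5 < 67.6, the predator cannot invade.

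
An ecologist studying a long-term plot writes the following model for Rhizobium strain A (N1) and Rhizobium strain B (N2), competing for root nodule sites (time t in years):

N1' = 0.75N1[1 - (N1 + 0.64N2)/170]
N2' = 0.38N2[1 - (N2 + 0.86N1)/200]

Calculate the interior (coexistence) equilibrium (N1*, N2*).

Setting both brackets to zero gives the nullclines N1 + 0.64N2 = 170 and 0.86N1 + N2 = 200.
Substituting N2 = 200 - 0.86N1 into the first: N1(1 - 0.64·0.86) = 170 - 0.64·200.
So N1* = 42/0.45 = 93.4, and then N2* = 200 - 0.86·93.4 = 120.

N1* ≈ 93.4, N2* ≈ 120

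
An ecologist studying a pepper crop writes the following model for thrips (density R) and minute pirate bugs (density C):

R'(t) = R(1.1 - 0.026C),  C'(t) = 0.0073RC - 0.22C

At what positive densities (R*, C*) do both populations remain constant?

R* ≈ 30.1, C* ≈ 42.3

Set dC/dt = 0 with C > 0: 0.0073R - 0.22 = 0, so R* = 0.22/0.0073 = 30.1.
Set dR/dt = 0 with R > 0: 1.1 - 0.026C = 0, so C* = 1.1/0.026 = 42.3.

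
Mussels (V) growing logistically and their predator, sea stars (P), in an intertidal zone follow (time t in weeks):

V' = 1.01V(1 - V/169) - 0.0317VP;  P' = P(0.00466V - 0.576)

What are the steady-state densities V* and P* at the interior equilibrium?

V* ≈ 124, P* ≈ 8.56

From dP/dt = 0 with P > 0: 0.00466V* = 0.576, so V* = 124.
Substitute into dV/dt = 0: 1.01(1 - 124/169) = 0.0317P*.
The bracket is 0.269, giving P* = 0.271/0.0317 = 8.56.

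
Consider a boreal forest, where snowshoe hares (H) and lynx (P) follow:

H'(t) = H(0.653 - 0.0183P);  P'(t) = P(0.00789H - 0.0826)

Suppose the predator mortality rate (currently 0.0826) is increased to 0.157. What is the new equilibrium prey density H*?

At the interior fixed point, setting dP/dt = 0 with P > 0 fixes H* = (predator death rate)/(HP coefficient) — independent of the other coefficients.
With the change, H* = 0.157/0.00789 = 19.9; it rises from 10.5.

H* ≈ 19.9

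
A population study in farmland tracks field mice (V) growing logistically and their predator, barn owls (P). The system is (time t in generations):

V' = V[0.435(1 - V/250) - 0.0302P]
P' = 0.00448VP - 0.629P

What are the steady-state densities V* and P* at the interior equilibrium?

From dP/dt = 0 with P > 0: 0.00448V* = 0.629, so V* = 140.
Substitute into dV/dt = 0: 0.435(1 - 140/250) = 0.0302P*.
The bracket is 0.438, giving P* = 0.191/0.0302 = 6.31.

V* ≈ 140, P* ≈ 6.31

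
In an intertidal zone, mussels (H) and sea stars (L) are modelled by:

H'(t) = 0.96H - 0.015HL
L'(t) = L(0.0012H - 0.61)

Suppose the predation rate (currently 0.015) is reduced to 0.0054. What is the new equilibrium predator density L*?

L* ≈ 178

At the interior fixed point, setting dH/dt = 0 with H > 0 fixes L* = (prey growth rate)/(HL coefficient) — independent of the other coefficients.
With the change, L* = 0.96/0.0054 = 178; it rises from 64.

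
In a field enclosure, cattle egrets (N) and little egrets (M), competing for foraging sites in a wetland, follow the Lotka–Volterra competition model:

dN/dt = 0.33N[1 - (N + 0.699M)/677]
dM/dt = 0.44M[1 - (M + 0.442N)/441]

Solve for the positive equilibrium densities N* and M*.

Setting both brackets to zero gives the nullclines N + 0.699M = 677 and 0.442N + M = 441.
Substituting M = 441 - 0.442N into the first: N(1 - 0.699·0.442) = 677 - 0.699·441.
So N* = 369/0.691 = 534, and then M* = 441 - 0.442·534 = 205.

N* ≈ 534, M* ≈ 205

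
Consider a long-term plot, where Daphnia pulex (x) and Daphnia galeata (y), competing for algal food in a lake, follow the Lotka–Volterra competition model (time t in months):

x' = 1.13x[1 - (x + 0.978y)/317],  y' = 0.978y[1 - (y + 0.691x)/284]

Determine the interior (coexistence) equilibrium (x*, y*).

Setting both brackets to zero gives the nullclines x + 0.978y = 317 and 0.691x + y = 284.
Substituting y = 284 - 0.691x into the first: x(1 - 0.978·0.691) = 317 - 0.978·284.
So x* = 39.2/0.324 = 121, and then y* = 284 - 0.691·121 = 200.

x* ≈ 121, y* ≈ 200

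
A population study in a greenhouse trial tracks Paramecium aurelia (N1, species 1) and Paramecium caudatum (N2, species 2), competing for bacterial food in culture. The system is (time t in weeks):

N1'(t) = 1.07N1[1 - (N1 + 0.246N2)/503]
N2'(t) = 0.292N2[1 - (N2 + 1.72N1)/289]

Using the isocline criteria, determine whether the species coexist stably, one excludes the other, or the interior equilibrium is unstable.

Compare the nullcline intercepts: K1/α12 = 503/0.246 = 2040 > K2 = 289; K2/α21 = 289/1.72 = 168 < K1 = 503.
Since the inequalities point opposite ways, species 1 can invade but species 2 cannot.

species 1 excludes species 2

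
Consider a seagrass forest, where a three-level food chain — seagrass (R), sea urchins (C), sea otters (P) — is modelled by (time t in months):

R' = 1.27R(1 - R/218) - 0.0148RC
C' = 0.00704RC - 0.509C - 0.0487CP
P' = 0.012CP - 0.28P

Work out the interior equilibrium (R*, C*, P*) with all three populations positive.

From dP/dt = 0: 0.012C* = 0.28, so C* = 23.3.
From dR/dt = 0: 1.27(1 - R*/218) = 0.0148·23.3, giving R* = 218·(1 - 0.272) = 159.
From dC/dt = 0: 0.00704·159 - 0.509 = 0.0487P*, so P* = 0.608/0.0487 = 12.5.

R* ≈ 159, C* ≈ 23.3, P* ≈ 12.5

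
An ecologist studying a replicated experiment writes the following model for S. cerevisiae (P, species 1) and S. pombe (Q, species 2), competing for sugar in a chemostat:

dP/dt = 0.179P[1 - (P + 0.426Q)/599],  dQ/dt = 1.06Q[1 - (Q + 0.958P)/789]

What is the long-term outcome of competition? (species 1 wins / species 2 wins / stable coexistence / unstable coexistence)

Compare the nullcline intercepts: K1/α12 = 599/0.426 = 1410 > K2 = 789; K2/α21 = 789/0.958 = 824 > K1 = 599.
Since both inequalities hold, each species can invade when rare, so the interior equilibrium is stable.

stable coexistence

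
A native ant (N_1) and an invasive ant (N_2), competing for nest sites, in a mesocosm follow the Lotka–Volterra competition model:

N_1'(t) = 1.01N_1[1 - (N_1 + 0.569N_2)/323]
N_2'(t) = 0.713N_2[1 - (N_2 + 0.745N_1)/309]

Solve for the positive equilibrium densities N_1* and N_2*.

Setting both brackets to zero gives the nullclines N_1 + 0.569N_2 = 323 and 0.745N_1 + N_2 = 309.
Substituting N_2 = 309 - 0.745N_1 into the first: N_1(1 - 0.569·0.745) = 323 - 0.569·309.
So N_1* = 147/0.576 = 255, and then N_2* = 309 - 0.745·255 = 119.

N_1* ≈ 255, N_2* ≈ 119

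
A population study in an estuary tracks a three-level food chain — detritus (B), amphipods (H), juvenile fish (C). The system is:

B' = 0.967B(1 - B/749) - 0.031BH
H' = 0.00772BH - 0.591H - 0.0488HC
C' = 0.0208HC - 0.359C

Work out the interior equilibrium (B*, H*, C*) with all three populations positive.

B* ≈ 335, H* ≈ 17.3, C* ≈ 40.8

From dC/dt = 0: 0.0208H* = 0.359, so H* = 17.3.
From dB/dt = 0: 0.967(1 - B*/749) = 0.031·17.3, giving B* = 749·(1 - 0.553) = 335.
From dH/dt = 0: 0.00772·335 - 0.591 = 0.0488C*, so C* = 1.99/0.0488 = 40.8.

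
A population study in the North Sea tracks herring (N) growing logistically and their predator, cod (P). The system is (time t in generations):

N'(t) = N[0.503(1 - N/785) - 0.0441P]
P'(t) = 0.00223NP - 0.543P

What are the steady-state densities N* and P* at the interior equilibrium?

N* ≈ 243, P* ≈ 7.87

From dP/dt = 0 with P > 0: 0.00223N* = 0.543, so N* = 243.
Substitute into dN/dt = 0: 0.503(1 - 243/785) = 0.0441P*.
The bracket is 0.69, giving P* = 0.347/0.0441 = 7.87.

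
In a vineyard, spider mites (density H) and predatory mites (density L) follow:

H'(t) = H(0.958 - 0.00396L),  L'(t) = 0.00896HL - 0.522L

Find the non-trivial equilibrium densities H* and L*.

Set dL/dt = 0 with L > 0: 0.00896H - 0.522 = 0, so H* = 0.522/0.00896 = 58.3.
Set dH/dt = 0 with H > 0: 0.958 - 0.00396L = 0, so L* = 0.958/0.00396 = 242.

H* ≈ 58.3, L* ≈ 242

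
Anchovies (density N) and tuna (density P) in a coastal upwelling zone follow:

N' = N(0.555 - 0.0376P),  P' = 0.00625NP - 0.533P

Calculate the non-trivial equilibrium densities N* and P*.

Set dP/dt = 0 with P > 0: 0.00625N - 0.533 = 0, so N* = 0.533/0.00625 = 85.3.
Set dN/dt = 0 with N > 0: 0.555 - 0.0376P = 0, so P* = 0.555/0.0376 = 14.8.

N* ≈ 85.3, P* ≈ 14.8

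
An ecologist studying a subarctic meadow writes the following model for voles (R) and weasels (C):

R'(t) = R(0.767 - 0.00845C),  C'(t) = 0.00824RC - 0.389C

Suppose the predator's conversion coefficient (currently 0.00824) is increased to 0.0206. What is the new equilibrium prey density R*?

R* ≈ 18.9

At the interior fixed point, setting dC/dt = 0 with C > 0 fixes R* = (predator death rate)/(RC coefficient) — independent of the other coefficients.
With the change, R* = 0.389/0.0206 = 18.9; it falls from 47.2.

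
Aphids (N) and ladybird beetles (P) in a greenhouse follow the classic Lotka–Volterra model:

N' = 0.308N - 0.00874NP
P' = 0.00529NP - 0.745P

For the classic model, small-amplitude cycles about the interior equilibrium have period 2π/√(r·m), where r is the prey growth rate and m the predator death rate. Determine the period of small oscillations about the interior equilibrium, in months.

Here r = 0.308 and m = 0.745, so r·m = 0.229.
ω = √0.229 = 0.479 per month, hence T = 2π/ω ≈ 13.1 months.

T ≈ 13.1 months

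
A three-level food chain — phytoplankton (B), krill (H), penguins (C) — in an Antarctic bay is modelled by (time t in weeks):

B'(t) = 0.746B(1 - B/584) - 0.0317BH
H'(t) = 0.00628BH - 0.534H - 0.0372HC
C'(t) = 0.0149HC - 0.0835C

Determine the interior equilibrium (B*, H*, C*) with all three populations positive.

B* ≈ 445, H* ≈ 5.6, C* ≈ 60.8

From dC/dt = 0: 0.0149H* = 0.0835, so H* = 5.6.
From dB/dt = 0: 0.746(1 - B*/584) = 0.0317·5.6, giving B* = 584·(1 - 0.238) = 445.
From dH/dt = 0: 0.00628·445 - 0.534 = 0.0372C*, so C* = 2.26/0.0372 = 60.8.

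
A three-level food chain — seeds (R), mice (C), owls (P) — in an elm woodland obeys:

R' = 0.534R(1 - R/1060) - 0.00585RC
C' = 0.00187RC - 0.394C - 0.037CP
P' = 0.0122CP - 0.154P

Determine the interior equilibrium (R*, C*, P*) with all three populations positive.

From dP/dt = 0: 0.0122C* = 0.154, so C* = 12.6.
From dR/dt = 0: 0.534(1 - R*/1060) = 0.00585·12.6, giving R* = 1060·(1 - 0.138) = 913.
From dC/dt = 0: 0.00187·913 - 0.394 = 0.037P*, so P* = 1.31/0.037 = 35.5.

R* ≈ 913, C* ≈ 12.6, P* ≈ 35.5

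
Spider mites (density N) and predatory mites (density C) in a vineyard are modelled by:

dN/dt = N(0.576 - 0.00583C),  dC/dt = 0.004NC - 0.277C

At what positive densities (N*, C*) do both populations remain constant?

Set dC/dt = 0 with C > 0: 0.004N - 0.277 = 0, so N* = 0.277/0.004 = 69.2.
Set dN/dt = 0 with N > 0: 0.576 - 0.00583C = 0, so C* = 0.576/0.00583 = 98.8.

N* ≈ 69.2, C* ≈ 98.8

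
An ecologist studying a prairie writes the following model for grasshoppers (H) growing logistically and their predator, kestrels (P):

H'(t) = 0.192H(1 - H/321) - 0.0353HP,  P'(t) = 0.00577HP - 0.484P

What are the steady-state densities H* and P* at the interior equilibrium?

From dP/dt = 0 with P > 0: 0.00577H* = 0.484, so H* = 83.9.
Substitute into dH/dt = 0: 0.192(1 - 83.9/321) = 0.0353P*.
The bracket is 0.739, giving P* = 0.142/0.0353 = 4.02.

H* ≈ 83.9, P* ≈ 4.02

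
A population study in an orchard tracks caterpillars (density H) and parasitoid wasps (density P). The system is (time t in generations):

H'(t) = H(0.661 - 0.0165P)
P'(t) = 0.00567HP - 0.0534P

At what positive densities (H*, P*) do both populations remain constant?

Set dP/dt = 0 with P > 0: 0.00567H - 0.0534 = 0, so H* = 0.0534/0.00567 = 9.42.
Set dH/dt = 0 with H > 0: 0.661 - 0.0165P = 0, so P* = 0.661/0.0165 = 40.1.

H* ≈ 9.42, P* ≈ 40.1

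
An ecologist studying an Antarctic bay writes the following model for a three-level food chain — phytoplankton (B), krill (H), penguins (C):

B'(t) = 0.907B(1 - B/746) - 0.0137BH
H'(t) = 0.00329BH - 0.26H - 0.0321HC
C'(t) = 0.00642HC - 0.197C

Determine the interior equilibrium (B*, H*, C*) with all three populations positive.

B* ≈ 400, H* ≈ 30.7, C* ≈ 32.9

From dC/dt = 0: 0.00642H* = 0.197, so H* = 30.7.
From dB/dt = 0: 0.907(1 - B*/746) = 0.0137·30.7, giving B* = 746·(1 - 0.463) = 400.
From dH/dt = 0: 0.00329·400 - 0.26 = 0.0321C*, so C* = 1.06/0.0321 = 32.9.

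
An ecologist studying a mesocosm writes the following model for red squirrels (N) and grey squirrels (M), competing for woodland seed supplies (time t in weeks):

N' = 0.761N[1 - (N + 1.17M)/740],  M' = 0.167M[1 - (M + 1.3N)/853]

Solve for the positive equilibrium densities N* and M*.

Setting both brackets to zero gives the nullclines N + 1.17M = 740 and 1.3N + M = 853.
Substituting M = 853 - 1.3N into the first: N(1 - 1.17·1.3) = 740 - 1.17·853.
So N* = -258/-0.521 = 495, and then M* = 853 - 1.3·495 = 209.

N* ≈ 495, M* ≈ 209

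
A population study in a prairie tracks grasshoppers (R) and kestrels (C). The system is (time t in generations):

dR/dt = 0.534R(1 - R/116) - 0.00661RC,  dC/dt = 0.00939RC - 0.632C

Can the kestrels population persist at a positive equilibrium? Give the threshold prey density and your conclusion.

Threshold R = 67.3; K > 67.3, so yes, the predator persists.

The predator equation gives dC/dt > 0 only when R > 0.632/0.00939 = 67.3.
Without the predator, R → K = 116. Since 116 > 67.3, the predator can invade and persist.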